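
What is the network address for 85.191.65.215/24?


IP:   01010101.10111111.01000001.11010111
Mask: 11111111.11111111.11111111.00000000
AND operation:
Net:  01010101.10111111.01000001.00000000
Network: 85.191.65.0/24


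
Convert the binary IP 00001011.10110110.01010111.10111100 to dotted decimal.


00001011 = 11
10110110 = 182
01010111 = 87
10111100 = 188
IP: 11.182.87.188


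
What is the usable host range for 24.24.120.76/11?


Network: 24.0.0.0
Broadcast: 24.31.255.255
First usable = network + 1
Last usable = broadcast - 1
Range: 24.0.0.1 to 24.31.255.254


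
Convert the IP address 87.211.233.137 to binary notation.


87 = 01010111
211 = 11010011
233 = 11101001
137 = 10001001
Binary: 01010111.11010011.11101001.10001001


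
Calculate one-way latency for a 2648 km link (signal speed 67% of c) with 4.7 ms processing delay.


Speed = 0.67 * 3e5 km/s = 201000 km/s
Propagation delay = 2648 / 201000 = 0.0132 s = 13.1741 ms
Processing delay = 4.7 ms
Total one-way latency = 17.8741 ms


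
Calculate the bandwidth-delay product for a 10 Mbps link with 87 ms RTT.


BDP = bandwidth * RTT
= 10 Mbps * 87 ms
= 10 * 1e6 * 87 / 1000 bits
= 870000 bits
= 108750 bytes
= 106.2012 KB
BDP = 870000 bits (108750 bytes)


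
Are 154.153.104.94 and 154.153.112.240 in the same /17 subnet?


Mask: 255.255.128.0
154.153.104.94 AND mask = 154.153.0.0
154.153.112.240 AND mask = 154.153.0.0
Yes, same subnet (154.153.0.0)


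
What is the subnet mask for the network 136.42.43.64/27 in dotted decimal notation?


/27 means 27 network bits, 5 host bits
Binary: 11111111111111111111111111100000
Mask: 255.255.255.224


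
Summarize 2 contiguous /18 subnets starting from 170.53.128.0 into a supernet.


Original prefix: /18
Number of subnets: 2 = 2^1
New prefix = 18 - 1 = 17
Supernet: 170.53.128.0/17


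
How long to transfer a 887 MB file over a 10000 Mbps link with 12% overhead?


Effective throughput = 10000 * (1 - 12/100) = 8800 Mbps
File size in Mb = 887 * 8 = 7096 Mb
Time = 7096 / 8800
Time = 0.8064 seconds


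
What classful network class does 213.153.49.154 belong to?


First octet: 213
Binary: 11010101
110xxxxx -> Class C (192-223)
Class C, default mask 255.255.255.0 (/24)


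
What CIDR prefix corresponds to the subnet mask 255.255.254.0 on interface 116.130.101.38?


Binary: 11111111.11111111.11111110.00000000
Count leading 1s
Prefix: /23


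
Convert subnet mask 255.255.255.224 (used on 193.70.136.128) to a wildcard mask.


Subnet mask: 255.255.255.224
Wildcard = 255.255.255.255 - subnet mask
255 - 255 = 0
255 - 255 = 0
255 - 255 = 0
255 - 224 = 31
Wildcard: 0.0.0.31


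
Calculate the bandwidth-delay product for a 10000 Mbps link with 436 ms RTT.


BDP = bandwidth * RTT
= 10000 Mbps * 436 ms
= 10000 * 1e6 * 436 / 1000 bits
= 4360000000 bits
= 545000000 bytes
= 532226.5625 KB
BDP = 4360000000 bits (545000000 bytes)


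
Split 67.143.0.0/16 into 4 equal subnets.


New prefix = 16 + 2 = 18
Each subnet has 16384 addresses
  67.143.0.0/18
  67.143.64.0/18
  67.143.128.0/18
  67.143.192.0/18
Subnets: 67.143.0.0/18, 67.143.64.0/18, 67.143.128.0/18, 67.143.192.0/18


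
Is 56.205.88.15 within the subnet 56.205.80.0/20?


Subnet network: 56.205.80.0
Test IP AND mask: 56.205.80.0
Yes, 56.205.88.15 is in 56.205.80.0/20


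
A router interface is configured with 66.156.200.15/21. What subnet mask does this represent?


/21 means 21 network bits, 11 host bits
Binary: 11111111111111111111100000000000
Mask: 255.255.248.0


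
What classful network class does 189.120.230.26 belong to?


First octet: 189
Binary: 10111101
10xxxxxx -> Class B (128-191)
Class B, default mask 255.255.0.0 (/16)


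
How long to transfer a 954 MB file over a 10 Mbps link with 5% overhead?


Effective throughput = 10 * (1 - 5/100) = 9.5 Mbps
File size in Mb = 954 * 8 = 7632 Mb
Time = 7632 / 9.5
Time = 803.3684 seconds


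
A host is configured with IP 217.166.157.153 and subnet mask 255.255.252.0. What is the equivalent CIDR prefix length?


Binary: 11111111.11111111.11111100.00000000
Count leading 1s
Prefix: /22


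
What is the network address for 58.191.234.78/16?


IP:   00111010.10111111.11101010.01001110
Mask: 11111111.11111111.00000000.00000000
AND operation:
Net:  00111010.10111111.00000000.00000000
Network: 58.191.0.0/16


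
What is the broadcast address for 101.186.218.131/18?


Network: 101.186.192.0/18
Host bits = 14
Set all host bits to 1:
Broadcast: 101.186.255.255


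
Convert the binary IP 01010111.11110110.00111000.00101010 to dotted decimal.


01010111 = 87
11110110 = 246
00111000 = 56
00101010 = 42
IP: 87.246.56.42


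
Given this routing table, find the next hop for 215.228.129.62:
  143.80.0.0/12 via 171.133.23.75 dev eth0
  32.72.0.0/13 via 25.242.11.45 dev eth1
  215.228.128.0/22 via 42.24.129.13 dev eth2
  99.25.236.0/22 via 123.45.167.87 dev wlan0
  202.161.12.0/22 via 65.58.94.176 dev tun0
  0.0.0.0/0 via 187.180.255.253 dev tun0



Longest prefix match for 215.228.129.62:
  /12 143.80.0.0: no
  /13 32.72.0.0: no
  /22 215.228.128.0: MATCH
  /22 99.25.236.0: no
  /22 202.161.12.0: no
  /0 0.0.0.0: MATCH
Selected: next-hop 42.24.129.13 via eth2 (matched /22)


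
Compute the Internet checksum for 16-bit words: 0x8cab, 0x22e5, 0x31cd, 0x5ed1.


Sum all words (with carry folding):
+ 0x8cab = 0x8cab
+ 0x22e5 = 0xaf90
+ 0x31cd = 0xe15d
+ 0x5ed1 = 0x402f
One's complement: ~0x402f
Checksum = 0xbfd0


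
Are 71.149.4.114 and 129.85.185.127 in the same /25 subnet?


Mask: 255.255.255.128
71.149.4.114 AND mask = 71.149.4.0
129.85.185.127 AND mask = 129.85.185.0
No, different subnets (71.149.4.0 vs 129.85.185.0)


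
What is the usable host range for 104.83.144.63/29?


Network: 104.83.144.56
Broadcast: 104.83.144.63
First usable = network + 1
Last usable = broadcast - 1
Range: 104.83.144.57 to 104.83.144.62


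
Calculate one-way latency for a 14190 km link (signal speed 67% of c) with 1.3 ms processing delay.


Speed = 0.67 * 3e5 km/s = 201000 km/s
Propagation delay = 14190 / 201000 = 0.0706 s = 70.597 ms
Processing delay = 1.3 ms
Total one-way latency = 71.897 ms


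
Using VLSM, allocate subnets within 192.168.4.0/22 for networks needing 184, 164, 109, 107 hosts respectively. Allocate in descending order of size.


184 hosts -> /24 (254 usable): 192.168.4.0/24
164 hosts -> /24 (254 usable): 192.168.5.0/24
109 hosts -> /25 (126 usable): 192.168.6.0/25
107 hosts -> /25 (126 usable): 192.168.6.128/25
Allocation: 192.168.4.0/24 (184 hosts, 254 usable); 192.168.5.0/24 (164 hosts, 254 usable); 192.168.6.0/25 (109 hosts, 126 usable); 192.168.6.128/25 (107 hosts, 126 usable)


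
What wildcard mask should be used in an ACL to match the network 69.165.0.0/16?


Subnet mask: 255.255.0.0
Wildcard = 255.255.255.255 - subnet mask
255 - 255 = 0
255 - 255 = 0
255 - 0 = 255
255 - 0 = 255
Wildcard: 0.0.255.255


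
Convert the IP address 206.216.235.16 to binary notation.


206 = 11001110
216 = 11011000
235 = 11101011
16 = 00010000
Binary: 11001110.11011000.11101011.00010000


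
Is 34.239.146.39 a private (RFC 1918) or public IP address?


RFC 1918 private ranges:
  10.0.0.0/8 (10.0.0.0 - 10.255.255.255)
  172.16.0.0/12 (172.16.0.0 - 172.31.255.255)
  192.168.0.0/16 (192.168.0.0 - 192.168.255.255)
Public (not in any RFC 1918 range)


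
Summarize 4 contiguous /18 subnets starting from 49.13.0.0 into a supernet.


Original prefix: /18
Number of subnets: 4 = 2^2
New prefix = 18 - 2 = 16
Supernet: 49.13.0.0/16


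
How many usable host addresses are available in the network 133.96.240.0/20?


Host bits = 32 - 20 = 12
Total addresses = 2^12 = 4096
Usable = total - 2 (network and broadcast)
Usable hosts: 4094


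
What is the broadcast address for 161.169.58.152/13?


Network: 161.168.0.0/13
Host bits = 19
Set all host bits to 1:
Broadcast: 161.175.255.255


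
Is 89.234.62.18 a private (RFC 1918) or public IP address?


RFC 1918 private ranges:
  10.0.0.0/8 (10.0.0.0 - 10.255.255.255)
  172.16.0.0/12 (172.16.0.0 - 172.31.255.255)
  192.168.0.0/16 (192.168.0.0 - 192.168.255.255)
Public (not in any RFC 1918 range)


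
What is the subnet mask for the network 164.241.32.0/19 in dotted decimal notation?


/19 means 19 network bits, 13 host bits
Binary: 11111111111111111110000000000000
Mask: 255.255.224.0


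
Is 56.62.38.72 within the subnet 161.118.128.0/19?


Subnet network: 161.118.128.0
Test IP AND mask: 56.62.32.0
No, 56.62.38.72 is not in 161.118.128.0/19


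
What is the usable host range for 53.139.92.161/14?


Network: 53.136.0.0
Broadcast: 53.139.255.255
First usable = network + 1
Last usable = broadcast - 1
Range: 53.136.0.1 to 53.139.255.254


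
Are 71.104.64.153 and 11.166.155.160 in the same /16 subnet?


Mask: 255.255.0.0
71.104.64.153 AND mask = 71.104.0.0
11.166.155.160 AND mask = 11.166.0.0
No, different subnets (71.104.0.0 vs 11.166.0.0)


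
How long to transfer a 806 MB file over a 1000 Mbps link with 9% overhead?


Effective throughput = 1000 * (1 - 9/100) = 910 Mbps
File size in Mb = 806 * 8 = 6448 Mb
Time = 6448 / 910
Time = 7.0857 seconds


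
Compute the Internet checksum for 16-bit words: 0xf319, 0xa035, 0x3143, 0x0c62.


Sum all words (with carry folding):
+ 0xf319 = 0xf319
+ 0xa035 = 0x934f
+ 0x3143 = 0xc492
+ 0x0c62 = 0xd0f4
One's complement: ~0xd0f4
Checksum = 0x2f0b


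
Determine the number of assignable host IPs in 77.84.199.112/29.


Host bits = 32 - 29 = 3
Total addresses = 2^3 = 8
Usable = total - 2 (network and broadcast)
Usable hosts: 6


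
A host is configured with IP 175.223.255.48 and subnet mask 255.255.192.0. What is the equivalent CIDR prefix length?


Binary: 11111111.11111111.11000000.00000000
Count leading 1s
Prefix: /18


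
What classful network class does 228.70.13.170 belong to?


First octet: 228
Binary: 11100100
1110xxxx -> Class D (224-239)
Class D (multicast), default mask N/A


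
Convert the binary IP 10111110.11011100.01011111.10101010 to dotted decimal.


10111110 = 190
11011100 = 220
01011111 = 95
10101010 = 170
IP: 190.220.95.170


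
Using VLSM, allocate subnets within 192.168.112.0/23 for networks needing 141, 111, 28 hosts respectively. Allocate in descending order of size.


141 hosts -> /24 (254 usable): 192.168.112.0/24
111 hosts -> /25 (126 usable): 192.168.113.0/25
28 hosts -> /27 (30 usable): 192.168.113.128/27
Allocation: 192.168.112.0/24 (141 hosts, 254 usable); 192.168.113.0/25 (111 hosts, 126 usable); 192.168.113.128/27 (28 hosts, 30 usable)


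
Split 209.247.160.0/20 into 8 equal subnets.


New prefix = 20 + 3 = 23
Each subnet has 512 addresses
  209.247.160.0/23
  209.247.162.0/23
  209.247.164.0/23
  209.247.166.0/23
  209.247.168.0/23
  209.247.170.0/23
  209.247.172.0/23
  209.247.174.0/23
Subnets: 209.247.160.0/23, 209.247.162.0/23, 209.247.164.0/23, 209.247.166.0/23, 209.247.168.0/23, 209.247.170.0/23, 209.247.172.0/23, 209.247.174.0/23


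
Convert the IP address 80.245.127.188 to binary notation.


80 = 01010000
245 = 11110101
127 = 01111111
188 = 10111100
Binary: 01010000.11110101.01111111.10111100


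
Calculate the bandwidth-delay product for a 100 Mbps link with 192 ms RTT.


BDP = bandwidth * RTT
= 100 Mbps * 192 ms
= 100 * 1e6 * 192 / 1000 bits
= 19200000 bits
= 2400000 bytes
= 2343.75 KB
BDP = 19200000 bits (2400000 bytes)


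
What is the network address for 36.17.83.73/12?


IP:   00100100.00010001.01010011.01001001
Mask: 11111111.11110000.00000000.00000000
AND operation:
Net:  00100100.00010000.00000000.00000000
Network: 36.16.0.0/12


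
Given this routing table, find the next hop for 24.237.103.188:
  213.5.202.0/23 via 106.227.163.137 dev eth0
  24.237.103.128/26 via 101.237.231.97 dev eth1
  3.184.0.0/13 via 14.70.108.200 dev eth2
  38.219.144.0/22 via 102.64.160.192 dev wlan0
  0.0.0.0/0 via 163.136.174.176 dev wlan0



Longest prefix match for 24.237.103.188:
  /23 213.5.202.0: no
  /26 24.237.103.128: MATCH
  /13 3.184.0.0: no
  /22 38.219.144.0: no
  /0 0.0.0.0: MATCH
Selected: next-hop 101.237.231.97 via eth1 (matched /26)


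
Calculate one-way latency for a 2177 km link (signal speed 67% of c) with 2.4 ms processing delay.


Speed = 0.67 * 3e5 km/s = 201000 km/s
Propagation delay = 2177 / 201000 = 0.0108 s = 10.8308 ms
Processing delay = 2.4 ms
Total one-way latency = 13.2308 ms


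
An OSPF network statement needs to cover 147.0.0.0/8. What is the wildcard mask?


Subnet mask: 255.0.0.0
Wildcard = 255.255.255.255 - subnet mask
255 - 255 = 0
255 - 0 = 255
255 - 0 = 255
255 - 0 = 255
Wildcard: 0.255.255.255


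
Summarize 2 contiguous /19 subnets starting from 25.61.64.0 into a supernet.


Original prefix: /19
Number of subnets: 2 = 2^1
New prefix = 19 - 1 = 18
Supernet: 25.61.64.0/18


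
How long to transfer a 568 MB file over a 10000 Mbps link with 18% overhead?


Effective throughput = 10000 * (1 - 18/100) = 8200 Mbps
File size in Mb = 568 * 8 = 4544 Mb
Time = 4544 / 8200
Time = 0.5541 seconds


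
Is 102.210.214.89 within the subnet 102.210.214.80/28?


Subnet network: 102.210.214.80
Test IP AND mask: 102.210.214.80
Yes, 102.210.214.89 is in 102.210.214.80/28


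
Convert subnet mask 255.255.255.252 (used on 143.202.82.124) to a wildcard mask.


Subnet mask: 255.255.255.252
Wildcard = 255.255.255.255 - subnet mask
255 - 255 = 0
255 - 255 = 0
255 - 255 = 0
255 - 252 = 3
Wildcard: 0.0.0.3


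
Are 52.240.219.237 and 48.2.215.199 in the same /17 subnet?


Mask: 255.255.128.0
52.240.219.237 AND mask = 52.240.128.0
48.2.215.199 AND mask = 48.2.128.0
No, different subnets (52.240.128.0 vs 48.2.128.0)


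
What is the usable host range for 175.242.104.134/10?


Network: 175.192.0.0
Broadcast: 175.255.255.255
First usable = network + 1
Last usable = broadcast - 1
Range: 175.192.0.1 to 175.255.255.254


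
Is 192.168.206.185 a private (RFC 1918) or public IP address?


RFC 1918 private ranges:
  10.0.0.0/8 (10.0.0.0 - 10.255.255.255)
  172.16.0.0/12 (172.16.0.0 - 172.31.255.255)
  192.168.0.0/16 (192.168.0.0 - 192.168.255.255)
Private (in 192.168.0.0/16)


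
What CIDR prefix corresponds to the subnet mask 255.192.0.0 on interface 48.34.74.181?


Binary: 11111111.11000000.00000000.00000000
Count leading 1s
Prefix: /10


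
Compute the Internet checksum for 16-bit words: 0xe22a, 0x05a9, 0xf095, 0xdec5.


Sum all words (with carry folding):
+ 0xe22a = 0xe22a
+ 0x05a9 = 0xe7d3
+ 0xf095 = 0xd869
+ 0xdec5 = 0xb72f
One's complement: ~0xb72f
Checksum = 0x48d0


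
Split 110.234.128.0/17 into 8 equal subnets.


New prefix = 17 + 3 = 20
Each subnet has 4096 addresses
  110.234.128.0/20
  110.234.144.0/20
  110.234.160.0/20
  110.234.176.0/20
  110.234.192.0/20
  110.234.208.0/20
  110.234.224.0/20
  110.234.240.0/20
Subnets: 110.234.128.0/20, 110.234.144.0/20, 110.234.160.0/20, 110.234.176.0/20, 110.234.192.0/20, 110.234.208.0/20, 110.234.224.0/20, 110.234.240.0/20


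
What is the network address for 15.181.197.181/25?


IP:   00001111.10110101.11000101.10110101
Mask: 11111111.11111111.11111111.10000000
AND operation:
Net:  00001111.10110101.11000101.10000000
Network: 15.181.197.128/25


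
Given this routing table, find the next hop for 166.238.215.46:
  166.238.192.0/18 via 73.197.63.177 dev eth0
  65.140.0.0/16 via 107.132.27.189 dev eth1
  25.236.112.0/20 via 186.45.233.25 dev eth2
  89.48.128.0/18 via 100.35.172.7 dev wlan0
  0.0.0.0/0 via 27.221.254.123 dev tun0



Longest prefix match for 166.238.215.46:
  /18 166.238.192.0: MATCH
  /16 65.140.0.0: no
  /20 25.236.112.0: no
  /18 89.48.128.0: no
  /0 0.0.0.0: MATCH
Selected: next-hop 73.197.63.177 via eth0 (matched /18)


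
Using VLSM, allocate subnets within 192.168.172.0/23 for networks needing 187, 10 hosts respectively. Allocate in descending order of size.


187 hosts -> /24 (254 usable): 192.168.172.0/24
10 hosts -> /28 (14 usable): 192.168.173.0/28
Allocation: 192.168.172.0/24 (187 hosts, 254 usable); 192.168.173.0/28 (10 hosts, 14 usable)


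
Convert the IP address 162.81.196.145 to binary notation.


162 = 10100010
81 = 01010001
196 = 11000100
145 = 10010001
Binary: 10100010.01010001.11000100.10010001


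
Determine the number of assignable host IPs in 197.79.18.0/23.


Host bits = 32 - 23 = 9
Total addresses = 2^9 = 512
Usable = total - 2 (network and broadcast)
Usable hosts: 510


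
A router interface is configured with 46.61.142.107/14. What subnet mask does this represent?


/14 means 14 network bits, 18 host bits
Binary: 11111111111111000000000000000000
Mask: 255.252.0.0


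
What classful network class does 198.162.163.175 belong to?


First octet: 198
Binary: 11000110
110xxxxx -> Class C (192-223)
Class C, default mask 255.255.255.0 (/24)


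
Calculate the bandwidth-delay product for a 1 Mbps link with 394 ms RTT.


BDP = bandwidth * RTT
= 1 Mbps * 394 ms
= 1 * 1e6 * 394 / 1000 bits
= 394000 bits
= 49250 bytes
= 48.0957 KB
BDP = 394000 bits (49250 bytes)


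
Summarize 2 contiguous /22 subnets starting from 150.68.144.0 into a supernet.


Original prefix: /22
Number of subnets: 2 = 2^1
New prefix = 22 - 1 = 21
Supernet: 150.68.144.0/21


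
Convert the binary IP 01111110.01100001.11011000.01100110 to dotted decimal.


01111110 = 126
01100001 = 97
11011000 = 216
01100110 = 102
IP: 126.97.216.102


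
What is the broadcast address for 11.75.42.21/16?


Network: 11.75.0.0/16
Host bits = 16
Set all host bits to 1:
Broadcast: 11.75.255.255


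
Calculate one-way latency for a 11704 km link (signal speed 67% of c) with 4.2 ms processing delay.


Speed = 0.67 * 3e5 km/s = 201000 km/s
Propagation delay = 11704 / 201000 = 0.0582 s = 58.2289 ms
Processing delay = 4.2 ms
Total one-way latency = 62.4289 ms


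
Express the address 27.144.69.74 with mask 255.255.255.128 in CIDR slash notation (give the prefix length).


Binary: 11111111.11111111.11111111.10000000
Count leading 1s
Prefix: /25


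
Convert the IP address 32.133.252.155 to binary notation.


32 = 00100000
133 = 10000101
252 = 11111100
155 = 10011011
Binary: 00100000.10000101.11111100.10011011


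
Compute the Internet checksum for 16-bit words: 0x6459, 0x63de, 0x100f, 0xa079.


Sum all words (with carry folding):
+ 0x6459 = 0x6459
+ 0x63de = 0xc837
+ 0x100f = 0xd846
+ 0xa079 = 0x78c0
One's complement: ~0x78c0
Checksum = 0x873f


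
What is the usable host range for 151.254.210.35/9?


Network: 151.128.0.0
Broadcast: 151.255.255.255
First usable = network + 1
Last usable = broadcast - 1
Range: 151.128.0.1 to 151.255.255.254


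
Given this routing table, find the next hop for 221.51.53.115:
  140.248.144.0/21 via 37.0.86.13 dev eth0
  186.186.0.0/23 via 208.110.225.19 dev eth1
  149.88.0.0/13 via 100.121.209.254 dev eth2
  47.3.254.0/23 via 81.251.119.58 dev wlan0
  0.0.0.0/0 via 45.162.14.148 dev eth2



Longest prefix match for 221.51.53.115:
  /21 140.248.144.0: no
  /23 186.186.0.0: no
  /13 149.88.0.0: no
  /23 47.3.254.0: no
  /0 0.0.0.0: MATCH
Selected: next-hop 45.162.14.148 via eth2 (matched /0)


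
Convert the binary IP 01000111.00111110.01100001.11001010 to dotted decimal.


01000111 = 71
00111110 = 62
01100001 = 97
11001010 = 202
IP: 71.62.97.202


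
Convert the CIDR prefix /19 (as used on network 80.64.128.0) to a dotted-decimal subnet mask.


/19 means 19 network bits, 13 host bits
Binary: 11111111111111111110000000000000
Mask: 255.255.224.0


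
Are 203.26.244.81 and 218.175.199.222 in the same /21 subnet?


Mask: 255.255.248.0
203.26.244.81 AND mask = 203.26.240.0
218.175.199.222 AND mask = 218.175.192.0
No, different subnets (203.26.240.0 vs 218.175.192.0)


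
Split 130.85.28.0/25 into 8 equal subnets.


New prefix = 25 + 3 = 28
Each subnet has 16 addresses
  130.85.28.0/28
  130.85.28.16/28
  130.85.28.32/28
  130.85.28.48/28
  130.85.28.64/28
  130.85.28.80/28
  130.85.28.96/28
  130.85.28.112/28
Subnets: 130.85.28.0/28, 130.85.28.16/28, 130.85.28.32/28, 130.85.28.48/28, 130.85.28.64/28, 130.85.28.80/28, 130.85.28.96/28, 130.85.28.112/28


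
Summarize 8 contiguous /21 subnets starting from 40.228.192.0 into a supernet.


Original prefix: /21
Number of subnets: 8 = 2^3
New prefix = 21 - 3 = 18
Supernet: 40.228.192.0/18


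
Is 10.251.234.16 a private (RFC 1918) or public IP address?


RFC 1918 private ranges:
  10.0.0.0/8 (10.0.0.0 - 10.255.255.255)
  172.16.0.0/12 (172.16.0.0 - 172.31.255.255)
  192.168.0.0/16 (192.168.0.0 - 192.168.255.255)
Private (in 10.0.0.0/8)


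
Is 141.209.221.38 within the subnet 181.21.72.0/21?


Subnet network: 181.21.72.0
Test IP AND mask: 141.209.216.0
No, 141.209.221.38 is not in 181.21.72.0/21


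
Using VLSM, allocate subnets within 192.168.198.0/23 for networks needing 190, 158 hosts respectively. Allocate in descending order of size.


190 hosts -> /24 (254 usable): 192.168.198.0/24
158 hosts -> /24 (254 usable): 192.168.199.0/24
Allocation: 192.168.198.0/24 (190 hosts, 254 usable); 192.168.199.0/24 (158 hosts, 254 usable)


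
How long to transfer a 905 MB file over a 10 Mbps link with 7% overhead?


Effective throughput = 10 * (1 - 7/100) = 9.3 Mbps
File size in Mb = 905 * 8 = 7240 Mb
Time = 7240 / 9.3
Time = 778.4946 seconds


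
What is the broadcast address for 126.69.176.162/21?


Network: 126.69.176.0/21
Host bits = 11
Set all host bits to 1:
Broadcast: 126.69.183.255


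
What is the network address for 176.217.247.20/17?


IP:   10110000.11011001.11110111.00010100
Mask: 11111111.11111111.10000000.00000000
AND operation:
Net:  10110000.11011001.10000000.00000000
Network: 176.217.128.0/17


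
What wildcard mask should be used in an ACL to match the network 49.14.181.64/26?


Subnet mask: 255.255.255.192
Wildcard = 255.255.255.255 - subnet mask
255 - 255 = 0
255 - 255 = 0
255 - 255 = 0
255 - 192 = 63
Wildcard: 0.0.0.63


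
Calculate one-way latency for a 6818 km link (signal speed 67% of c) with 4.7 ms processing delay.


Speed = 0.67 * 3e5 km/s = 201000 km/s
Propagation delay = 6818 / 201000 = 0.0339 s = 33.9204 ms
Processing delay = 4.7 ms
Total one-way latency = 38.6204 ms


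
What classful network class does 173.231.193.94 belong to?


First octet: 173
Binary: 10101101
10xxxxxx -> Class B (128-191)
Class B, default mask 255.255.0.0 (/16)


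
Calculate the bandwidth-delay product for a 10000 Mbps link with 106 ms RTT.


BDP = bandwidth * RTT
= 10000 Mbps * 106 ms
= 10000 * 1e6 * 106 / 1000 bits
= 1060000000 bits
= 132500000 bytes
= 129394.5312 KB
BDP = 1060000000 bits (132500000 bytes)


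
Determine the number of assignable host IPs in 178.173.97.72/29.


Host bits = 32 - 29 = 3
Total addresses = 2^3 = 8
Usable = total - 2 (network and broadcast)
Usable hosts: 6


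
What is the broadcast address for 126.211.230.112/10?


Network: 126.192.0.0/10
Host bits = 22
Set all host bits to 1:
Broadcast: 126.255.255.255


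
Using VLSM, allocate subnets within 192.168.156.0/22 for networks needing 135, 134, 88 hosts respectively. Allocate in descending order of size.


135 hosts -> /24 (254 usable): 192.168.156.0/24
134 hosts -> /24 (254 usable): 192.168.157.0/24
88 hosts -> /25 (126 usable): 192.168.158.0/25
Allocation: 192.168.156.0/24 (135 hosts, 254 usable); 192.168.157.0/24 (134 hosts, 254 usable); 192.168.158.0/25 (88 hosts, 126 usable)


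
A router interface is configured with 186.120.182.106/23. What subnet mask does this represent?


/23 means 23 network bits, 9 host bits
Binary: 11111111111111111111111000000000
Mask: 255.255.254.0


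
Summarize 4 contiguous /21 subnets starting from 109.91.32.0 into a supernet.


Original prefix: /21
Number of subnets: 4 = 2^2
New prefix = 21 - 2 = 19
Supernet: 109.91.32.0/19


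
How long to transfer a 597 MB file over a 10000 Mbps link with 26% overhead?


Effective throughput = 10000 * (1 - 26/100) = 7400 Mbps
File size in Mb = 597 * 8 = 4776 Mb
Time = 4776 / 7400
Time = 0.6454 seconds


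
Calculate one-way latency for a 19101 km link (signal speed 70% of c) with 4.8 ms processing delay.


Speed = 0.7 * 3e5 km/s = 210000 km/s
Propagation delay = 19101 / 210000 = 0.091 s = 90.9571 ms
Processing delay = 4.8 ms
Total one-way latency = 95.7571 ms


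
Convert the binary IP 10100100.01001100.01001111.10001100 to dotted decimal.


10100100 = 164
01001100 = 76
01001111 = 79
10001100 = 140
IP: 164.76.79.140


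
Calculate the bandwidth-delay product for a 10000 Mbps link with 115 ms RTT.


BDP = bandwidth * RTT
= 10000 Mbps * 115 ms
= 10000 * 1e6 * 115 / 1000 bits
= 1150000000 bits
= 143750000 bytes
= 140380.8594 KB
BDP = 1150000000 bits (143750000 bytes)


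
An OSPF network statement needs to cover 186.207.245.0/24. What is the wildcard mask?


Subnet mask: 255.255.255.0
Wildcard = 255.255.255.255 - subnet mask
255 - 255 = 0
255 - 255 = 0
255 - 255 = 0
255 - 0 = 255
Wildcard: 0.0.0.255


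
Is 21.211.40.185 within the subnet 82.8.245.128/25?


Subnet network: 82.8.245.128
Test IP AND mask: 21.211.40.128
No, 21.211.40.185 is not in 82.8.245.128/25


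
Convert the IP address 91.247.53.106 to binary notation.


91 = 01011011
247 = 11110111
53 = 00110101
106 = 01101010
Binary: 01011011.11110111.00110101.01101010


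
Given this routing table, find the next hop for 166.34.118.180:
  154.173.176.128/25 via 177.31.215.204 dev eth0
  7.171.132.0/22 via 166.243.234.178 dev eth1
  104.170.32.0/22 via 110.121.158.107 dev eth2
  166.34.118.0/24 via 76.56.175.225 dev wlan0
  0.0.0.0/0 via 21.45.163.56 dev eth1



Longest prefix match for 166.34.118.180:
  /25 154.173.176.128: no
  /22 7.171.132.0: no
  /22 104.170.32.0: no
  /24 166.34.118.0: MATCH
  /0 0.0.0.0: MATCH
Selected: next-hop 76.56.175.225 via wlan0 (matched /24)


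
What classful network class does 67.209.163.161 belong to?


First octet: 67
Binary: 01000011
0xxxxxxx -> Class A (1-126)
Class A, default mask 255.0.0.0 (/8)


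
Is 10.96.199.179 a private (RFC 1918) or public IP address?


RFC 1918 private ranges:
  10.0.0.0/8 (10.0.0.0 - 10.255.255.255)
  172.16.0.0/12 (172.16.0.0 - 172.31.255.255)
  192.168.0.0/16 (192.168.0.0 - 192.168.255.255)
Private (in 10.0.0.0/8)


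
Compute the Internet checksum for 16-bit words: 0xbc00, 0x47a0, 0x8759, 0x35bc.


Sum all words (with carry folding):
+ 0xbc00 = 0xbc00
+ 0x47a0 = 0x03a1
+ 0x8759 = 0x8afa
+ 0x35bc = 0xc0b6
One's complement: ~0xc0b6
Checksum = 0x3f49


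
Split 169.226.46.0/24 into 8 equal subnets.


New prefix = 24 + 3 = 27
Each subnet has 32 addresses
  169.226.46.0/27
  169.226.46.32/27
  169.226.46.64/27
  169.226.46.96/27
  169.226.46.128/27
  169.226.46.160/27
  169.226.46.192/27
  169.226.46.224/27
Subnets: 169.226.46.0/27, 169.226.46.32/27, 169.226.46.64/27, 169.226.46.96/27, 169.226.46.128/27, 169.226.46.160/27, 169.226.46.192/27, 169.226.46.224/27


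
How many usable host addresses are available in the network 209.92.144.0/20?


Host bits = 32 - 20 = 12
Total addresses = 2^12 = 4096
Usable = total - 2 (network and broadcast)
Usable hosts: 4094


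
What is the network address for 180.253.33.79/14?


IP:   10110100.11111101.00100001.01001111
Mask: 11111111.11111100.00000000.00000000
AND operation:
Net:  10110100.11111100.00000000.00000000
Network: 180.252.0.0/14


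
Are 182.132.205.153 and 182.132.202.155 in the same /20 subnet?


Mask: 255.255.240.0
182.132.205.153 AND mask = 182.132.192.0
182.132.202.155 AND mask = 182.132.192.0
Yes, same subnet (182.132.192.0)


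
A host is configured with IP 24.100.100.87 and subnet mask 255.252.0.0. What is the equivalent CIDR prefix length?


Binary: 11111111.11111100.00000000.00000000
Count leading 1s
Prefix: /14


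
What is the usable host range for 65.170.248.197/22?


Network: 65.170.248.0
Broadcast: 65.170.251.255
First usable = network + 1
Last usable = broadcast - 1
Range: 65.170.248.1 to 65.170.251.254


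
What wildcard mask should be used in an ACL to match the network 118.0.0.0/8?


Subnet mask: 255.0.0.0
Wildcard = 255.255.255.255 - subnet mask
255 - 255 = 0
255 - 0 = 255
255 - 0 = 255
255 - 0 = 255
Wildcard: 0.255.255.255


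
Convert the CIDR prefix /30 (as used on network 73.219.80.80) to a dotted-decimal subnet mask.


/30 means 30 network bits, 2 host bits
Binary: 11111111111111111111111111111100
Mask: 255.255.255.252


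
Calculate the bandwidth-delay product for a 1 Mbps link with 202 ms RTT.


BDP = bandwidth * RTT
= 1 Mbps * 202 ms
= 1 * 1e6 * 202 / 1000 bits
= 202000 bits
= 25250 bytes
= 24.6582 KB
BDP = 202000 bits (25250 bytes)


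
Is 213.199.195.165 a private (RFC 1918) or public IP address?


RFC 1918 private ranges:
  10.0.0.0/8 (10.0.0.0 - 10.255.255.255)
  172.16.0.0/12 (172.16.0.0 - 172.31.255.255)
  192.168.0.0/16 (192.168.0.0 - 192.168.255.255)
Public (not in any RFC 1918 range)


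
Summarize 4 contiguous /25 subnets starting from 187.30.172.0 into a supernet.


Original prefix: /25
Number of subnets: 4 = 2^2
New prefix = 25 - 2 = 23
Supernet: 187.30.172.0/23


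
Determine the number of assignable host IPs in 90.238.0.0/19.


Host bits = 32 - 19 = 13
Total addresses = 2^13 = 8192
Usable = total - 2 (network and broadcast)
Usable hosts: 8190


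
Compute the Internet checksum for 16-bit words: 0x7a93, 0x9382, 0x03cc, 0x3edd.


Sum all words (with carry folding):
+ 0x7a93 = 0x7a93
+ 0x9382 = 0x0e16
+ 0x03cc = 0x11e2
+ 0x3edd = 0x50bf
One's complement: ~0x50bf
Checksum = 0xaf40


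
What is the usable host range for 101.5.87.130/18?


Network: 101.5.64.0
Broadcast: 101.5.127.255
First usable = network + 1
Last usable = broadcast - 1
Range: 101.5.64.1 to 101.5.127.254


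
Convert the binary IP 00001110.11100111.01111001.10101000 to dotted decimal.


00001110 = 14
11100111 = 231
01111001 = 121
10101000 = 168
IP: 14.231.121.168


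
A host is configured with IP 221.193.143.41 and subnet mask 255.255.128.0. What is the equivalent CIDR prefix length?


Binary: 11111111.11111111.10000000.00000000
Count leading 1s
Prefix: /17


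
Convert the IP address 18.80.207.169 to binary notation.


18 = 00010010
80 = 01010000
207 = 11001111
169 = 10101001
Binary: 00010010.01010000.11001111.10101001


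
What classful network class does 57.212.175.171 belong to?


First octet: 57
Binary: 00111001
0xxxxxxx -> Class A (1-126)
Class A, default mask 255.0.0.0 (/8)


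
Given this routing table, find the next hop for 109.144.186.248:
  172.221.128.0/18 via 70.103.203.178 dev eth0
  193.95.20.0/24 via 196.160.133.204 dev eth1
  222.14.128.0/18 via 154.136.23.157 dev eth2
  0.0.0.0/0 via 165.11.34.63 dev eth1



Longest prefix match for 109.144.186.248:
  /18 172.221.128.0: no
  /24 193.95.20.0: no
  /18 222.14.128.0: no
  /0 0.0.0.0: MATCH
Selected: next-hop 165.11.34.63 via eth1 (matched /0)


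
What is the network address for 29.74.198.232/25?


IP:   00011101.01001010.11000110.11101000
Mask: 11111111.11111111.11111111.10000000
AND operation:
Net:  00011101.01001010.11000110.10000000
Network: 29.74.198.128/25


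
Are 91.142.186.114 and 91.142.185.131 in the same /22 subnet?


Mask: 255.255.252.0
91.142.186.114 AND mask = 91.142.184.0
91.142.185.131 AND mask = 91.142.184.0
Yes, same subnet (91.142.184.0)


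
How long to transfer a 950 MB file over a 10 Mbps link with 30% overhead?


Effective throughput = 10 * (1 - 30/100) = 7 Mbps
File size in Mb = 950 * 8 = 7600 Mb
Time = 7600 / 7
Time = 1085.7143 seconds


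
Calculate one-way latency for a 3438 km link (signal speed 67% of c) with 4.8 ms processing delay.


Speed = 0.67 * 3e5 km/s = 201000 km/s
Propagation delay = 3438 / 201000 = 0.0171 s = 17.1045 ms
Processing delay = 4.8 ms
Total one-way latency = 21.9045 ms


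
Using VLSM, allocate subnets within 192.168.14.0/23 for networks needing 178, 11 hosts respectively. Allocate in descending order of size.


178 hosts -> /24 (254 usable): 192.168.14.0/24
11 hosts -> /28 (14 usable): 192.168.15.0/28
Allocation: 192.168.14.0/24 (178 hosts, 254 usable); 192.168.15.0/28 (11 hosts, 14 usable)


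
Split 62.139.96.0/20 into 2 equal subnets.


New prefix = 20 + 1 = 21
Each subnet has 2048 addresses
  62.139.96.0/21
  62.139.104.0/21
Subnets: 62.139.96.0/21, 62.139.104.0/21


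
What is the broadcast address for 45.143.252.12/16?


Network: 45.143.0.0/16
Host bits = 16
Set all host bits to 1:
Broadcast: 45.143.255.255


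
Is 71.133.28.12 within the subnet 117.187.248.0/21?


Subnet network: 117.187.248.0
Test IP AND mask: 71.133.24.0
No, 71.133.28.12 is not in 117.187.248.0/21


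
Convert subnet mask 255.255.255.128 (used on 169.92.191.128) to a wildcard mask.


Subnet mask: 255.255.255.128
Wildcard = 255.255.255.255 - subnet mask
255 - 255 = 0
255 - 255 = 0
255 - 255 = 0
255 - 128 = 127
Wildcard: 0.0.0.127


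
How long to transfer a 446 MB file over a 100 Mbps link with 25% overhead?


Effective throughput = 100 * (1 - 25/100) = 75 Mbps
File size in Mb = 446 * 8 = 3568 Mb
Time = 3568 / 75
Time = 47.5733 seconds


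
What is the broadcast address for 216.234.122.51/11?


Network: 216.224.0.0/11
Host bits = 21
Set all host bits to 1:
Broadcast: 216.255.255.255


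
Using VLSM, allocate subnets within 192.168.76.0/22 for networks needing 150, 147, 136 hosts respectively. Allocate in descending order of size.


150 hosts -> /24 (254 usable): 192.168.76.0/24
147 hosts -> /24 (254 usable): 192.168.77.0/24
136 hosts -> /24 (254 usable): 192.168.78.0/24
Allocation: 192.168.76.0/24 (150 hosts, 254 usable); 192.168.77.0/24 (147 hosts, 254 usable); 192.168.78.0/24 (136 hosts, 254 usable)


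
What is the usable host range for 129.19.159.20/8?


Network: 129.0.0.0
Broadcast: 129.255.255.255
First usable = network + 1
Last usable = broadcast - 1
Range: 129.0.0.1 to 129.255.255.254


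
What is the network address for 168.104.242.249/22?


IP:   10101000.01101000.11110010.11111001
Mask: 11111111.11111111.11111100.00000000
AND operation:
Net:  10101000.01101000.11110000.00000000
Network: 168.104.240.0/22


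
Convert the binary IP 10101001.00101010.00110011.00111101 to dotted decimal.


10101001 = 169
00101010 = 42
00110011 = 51
00111101 = 61
IP: 169.42.51.61


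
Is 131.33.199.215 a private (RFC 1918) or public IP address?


RFC 1918 private ranges:
  10.0.0.0/8 (10.0.0.0 - 10.255.255.255)
  172.16.0.0/12 (172.16.0.0 - 172.31.255.255)
  192.168.0.0/16 (192.168.0.0 - 192.168.255.255)
Public (not in any RFC 1918 range)


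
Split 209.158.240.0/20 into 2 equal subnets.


New prefix = 20 + 1 = 21
Each subnet has 2048 addresses
  209.158.240.0/21
  209.158.248.0/21
Subnets: 209.158.240.0/21, 209.158.248.0/21


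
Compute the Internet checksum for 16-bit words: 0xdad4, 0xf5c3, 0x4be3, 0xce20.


Sum all words (with carry folding):
+ 0xdad4 = 0xdad4
+ 0xf5c3 = 0xd098
+ 0x4be3 = 0x1c7c
+ 0xce20 = 0xea9c
One's complement: ~0xea9c
Checksum = 0x1563


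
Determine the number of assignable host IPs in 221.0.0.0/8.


Host bits = 32 - 8 = 24
Total addresses = 2^24 = 16777216
Usable = total - 2 (network and broadcast)
Usable hosts: 16777214


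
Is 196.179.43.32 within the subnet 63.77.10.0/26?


Subnet network: 63.77.10.0
Test IP AND mask: 196.179.43.0
No, 196.179.43.32 is not in 63.77.10.0/26


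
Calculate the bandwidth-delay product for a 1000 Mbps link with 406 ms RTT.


BDP = bandwidth * RTT
= 1000 Mbps * 406 ms
= 1000 * 1e6 * 406 / 1000 bits
= 406000000 bits
= 50750000 bytes
= 49560.5469 KB
BDP = 406000000 bits (50750000 bytes)


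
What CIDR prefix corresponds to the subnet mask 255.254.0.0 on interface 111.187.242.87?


Binary: 11111111.11111110.00000000.00000000
Count leading 1s
Prefix: /15


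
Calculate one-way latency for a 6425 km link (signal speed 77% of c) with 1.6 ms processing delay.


Speed = 0.77 * 3e5 km/s = 231000 km/s
Propagation delay = 6425 / 231000 = 0.0278 s = 27.8139 ms
Processing delay = 1.6 ms
Total one-way latency = 29.4139 ms


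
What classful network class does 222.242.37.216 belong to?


First octet: 222
Binary: 11011110
110xxxxx -> Class C (192-223)
Class C, default mask 255.255.255.0 (/24)


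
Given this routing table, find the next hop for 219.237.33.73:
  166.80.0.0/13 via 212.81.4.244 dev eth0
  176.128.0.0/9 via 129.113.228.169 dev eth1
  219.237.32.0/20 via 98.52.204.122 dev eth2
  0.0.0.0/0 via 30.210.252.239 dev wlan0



Longest prefix match for 219.237.33.73:
  /13 166.80.0.0: no
  /9 176.128.0.0: no
  /20 219.237.32.0: MATCH
  /0 0.0.0.0: MATCH
Selected: next-hop 98.52.204.122 via eth2 (matched /20)


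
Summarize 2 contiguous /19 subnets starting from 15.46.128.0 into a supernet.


Original prefix: /19
Number of subnets: 2 = 2^1
New prefix = 19 - 1 = 18
Supernet: 15.46.128.0/18


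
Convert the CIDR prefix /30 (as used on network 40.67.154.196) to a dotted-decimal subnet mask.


/30 means 30 network bits, 2 host bits
Binary: 11111111111111111111111111111100
Mask: 255.255.255.252


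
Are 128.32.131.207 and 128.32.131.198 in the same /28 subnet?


Mask: 255.255.255.240
128.32.131.207 AND mask = 128.32.131.192
128.32.131.198 AND mask = 128.32.131.192
Yes, same subnet (128.32.131.192)


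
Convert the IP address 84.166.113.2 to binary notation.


84 = 01010100
166 = 10100110
113 = 01110001
2 = 00000010
Binary: 01010100.10100110.01110001.00000010


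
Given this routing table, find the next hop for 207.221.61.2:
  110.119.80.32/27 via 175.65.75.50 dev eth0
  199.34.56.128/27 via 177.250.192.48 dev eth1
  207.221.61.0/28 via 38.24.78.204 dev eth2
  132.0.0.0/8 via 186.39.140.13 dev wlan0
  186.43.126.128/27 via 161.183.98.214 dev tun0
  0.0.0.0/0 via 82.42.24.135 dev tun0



Longest prefix match for 207.221.61.2:
  /27 110.119.80.32: no
  /27 199.34.56.128: no
  /28 207.221.61.0: MATCH
  /8 132.0.0.0: no
  /27 186.43.126.128: no
  /0 0.0.0.0: MATCH
Selected: next-hop 38.24.78.204 via eth2 (matched /28)


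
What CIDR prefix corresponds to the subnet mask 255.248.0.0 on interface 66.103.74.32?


Binary: 11111111.11111000.00000000.00000000
Count leading 1s
Prefix: /13


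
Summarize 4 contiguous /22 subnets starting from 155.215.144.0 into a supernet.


Original prefix: /22
Number of subnets: 4 = 2^2
New prefix = 22 - 2 = 20
Supernet: 155.215.144.0/20


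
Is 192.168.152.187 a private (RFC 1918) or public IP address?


RFC 1918 private ranges:
  10.0.0.0/8 (10.0.0.0 - 10.255.255.255)
  172.16.0.0/12 (172.16.0.0 - 172.31.255.255)
  192.168.0.0/16 (192.168.0.0 - 192.168.255.255)
Private (in 192.168.0.0/16)


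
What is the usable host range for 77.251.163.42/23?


Network: 77.251.162.0
Broadcast: 77.251.163.255
First usable = network + 1
Last usable = broadcast - 1
Range: 77.251.162.1 to 77.251.163.254


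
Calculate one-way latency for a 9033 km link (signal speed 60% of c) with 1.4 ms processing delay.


Speed = 0.6 * 3e5 km/s = 180000 km/s
Propagation delay = 9033 / 180000 = 0.0502 s = 50.1833 ms
Processing delay = 1.4 ms
Total one-way latency = 51.5833 ms


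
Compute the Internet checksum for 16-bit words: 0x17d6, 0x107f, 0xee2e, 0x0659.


Sum all words (with carry folding):
+ 0x17d6 = 0x17d6
+ 0x107f = 0x2855
+ 0xee2e = 0x1684
+ 0x0659 = 0x1cdd
One's complement: ~0x1cdd
Checksum = 0xe322


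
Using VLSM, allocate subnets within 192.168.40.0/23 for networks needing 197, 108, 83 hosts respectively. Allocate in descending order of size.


197 hosts -> /24 (254 usable): 192.168.40.0/24
108 hosts -> /25 (126 usable): 192.168.41.0/25
83 hosts -> /25 (126 usable): 192.168.41.128/25
Allocation: 192.168.40.0/24 (197 hosts, 254 usable); 192.168.41.0/25 (108 hosts, 126 usable); 192.168.41.128/25 (83 hosts, 126 usable)
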